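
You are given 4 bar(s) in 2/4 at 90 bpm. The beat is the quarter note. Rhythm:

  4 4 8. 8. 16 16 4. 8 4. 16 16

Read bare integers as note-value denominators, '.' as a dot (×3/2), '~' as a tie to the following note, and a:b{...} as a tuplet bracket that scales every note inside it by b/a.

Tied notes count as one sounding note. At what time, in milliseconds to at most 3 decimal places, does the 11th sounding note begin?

1. 0.0ms @ 0 + 666.667ms (1)
2. 666.667ms @ 1 + 666.667ms (1)
3. 1333.333ms @ 2 + 500.0ms (3/4)
4. 1833.333ms @ 11/4 + 500.0ms (3/4)
5. 2333.333ms @ 7/2 + 166.667ms (1/4)
6. 2500.0ms @ 15/4 + 166.667ms (1/4)
7. 2666.667ms @ 4 + 1000.0ms (3/2)
8. 3666.667ms @ 11/2 + 333.333ms (1/2)
9. 4000.0ms @ 6 + 1000.0ms (3/2)
10. 5000.0ms @ 15/2 + 166.667ms (1/4)
11. 5166.667ms @ 31/4 + 166.667ms (1/4)

note 11 onset = 31/4b = 5166.667ms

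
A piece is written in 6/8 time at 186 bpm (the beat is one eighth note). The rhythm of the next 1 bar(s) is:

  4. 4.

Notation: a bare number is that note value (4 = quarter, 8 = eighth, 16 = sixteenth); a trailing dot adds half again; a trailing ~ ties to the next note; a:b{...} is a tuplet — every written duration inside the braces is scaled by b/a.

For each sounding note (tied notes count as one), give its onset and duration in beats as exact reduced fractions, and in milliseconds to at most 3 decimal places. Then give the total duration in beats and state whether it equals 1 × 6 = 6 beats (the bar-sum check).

1) 0.0ms=0b +967.742ms=3b
2) 967.742ms=3b +967.742ms=3b
Σ=6b of 6 (186bpm 6/8) — PASS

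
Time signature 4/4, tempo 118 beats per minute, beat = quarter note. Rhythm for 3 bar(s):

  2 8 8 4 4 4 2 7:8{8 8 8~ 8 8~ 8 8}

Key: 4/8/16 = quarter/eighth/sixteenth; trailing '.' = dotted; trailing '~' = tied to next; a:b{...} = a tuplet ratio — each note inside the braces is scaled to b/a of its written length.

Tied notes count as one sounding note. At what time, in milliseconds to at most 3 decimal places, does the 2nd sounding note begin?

1. 0.0ms @ 0 + 1016.949ms (2)
2. 1016.949ms @ 2 + 254.237ms (1/2)
3. 1271.186ms @ 5/2 + 254.237ms (1/2)
4. 1525.424ms @ 3 + 508.475ms (1)
5. 2033.898ms @ 4 + 508.475ms (1)
6. 2542.373ms @ 5 + 508.475ms (1)
7. 3050.847ms @ 6 + 1016.949ms (2)
8. 4067.797ms @ 8 + 290.557ms (4/7)
9. 4358.354ms @ 60/7 + 290.557ms (4/7)
10. 4648.91ms @ 64/7 + 581.114ms (8/7)
11. 5230.024ms @ 72/7 + 581.114ms (8/7)
12. 5811.138ms @ 80/7 + 290.557ms (4/7)

note 2 onset = 2b = 1016.949ms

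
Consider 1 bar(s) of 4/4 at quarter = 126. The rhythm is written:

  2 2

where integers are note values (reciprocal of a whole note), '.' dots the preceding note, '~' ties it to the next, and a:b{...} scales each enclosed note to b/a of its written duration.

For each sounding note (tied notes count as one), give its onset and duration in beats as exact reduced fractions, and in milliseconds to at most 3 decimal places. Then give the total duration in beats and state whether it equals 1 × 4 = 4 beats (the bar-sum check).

1) 0.0ms=0b +952.381ms=2b
2) 952.381ms=2b +952.381ms=2b
Σ=4b of 4 (126bpm 4/4) — PASS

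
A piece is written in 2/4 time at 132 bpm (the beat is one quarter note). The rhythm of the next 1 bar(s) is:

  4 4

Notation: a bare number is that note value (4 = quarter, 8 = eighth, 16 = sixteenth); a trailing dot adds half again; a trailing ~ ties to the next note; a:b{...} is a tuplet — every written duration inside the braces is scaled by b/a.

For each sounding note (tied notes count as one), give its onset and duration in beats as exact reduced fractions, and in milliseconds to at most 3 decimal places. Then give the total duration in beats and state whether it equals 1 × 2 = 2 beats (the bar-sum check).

1) 0.0ms=0b +454.545ms=1b
2) 454.545ms=1b +454.545ms=1b
Σ=2b of 2 (132bpm 2/4) — PASS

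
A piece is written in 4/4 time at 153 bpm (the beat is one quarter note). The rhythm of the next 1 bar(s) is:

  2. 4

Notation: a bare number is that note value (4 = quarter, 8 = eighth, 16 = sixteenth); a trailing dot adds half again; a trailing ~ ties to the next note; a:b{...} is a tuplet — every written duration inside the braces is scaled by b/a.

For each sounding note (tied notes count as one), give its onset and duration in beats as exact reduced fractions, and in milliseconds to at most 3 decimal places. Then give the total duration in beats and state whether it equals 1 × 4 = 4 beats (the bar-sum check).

1) 0.0ms=0b +1176.471ms=3b
2) 1176.471ms=3b +392.157ms=1b
Σ=4b of 4 (153bpm 4/4) — PASS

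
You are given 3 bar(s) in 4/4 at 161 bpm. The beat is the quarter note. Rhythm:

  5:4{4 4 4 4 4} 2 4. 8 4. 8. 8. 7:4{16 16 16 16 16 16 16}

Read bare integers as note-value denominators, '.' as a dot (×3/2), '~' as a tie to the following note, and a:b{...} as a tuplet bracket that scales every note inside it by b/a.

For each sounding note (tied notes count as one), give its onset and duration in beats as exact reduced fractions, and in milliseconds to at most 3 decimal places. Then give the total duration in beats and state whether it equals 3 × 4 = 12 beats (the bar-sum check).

1) 0.0ms=0b +298.137ms=4/5b
2) 298.137ms=4/5b +298.137ms=4/5b
3) 596.273ms=8/5b +298.137ms=4/5b
4) 894.41ms=12/5b +298.137ms=4/5b
5) 1192.547ms=16/5b +298.137ms=4/5b
6) 1490.683ms=4b +745.342ms=2b
7) 2236.025ms=6b +559.006ms=3/2b
8) 2795.031ms=15/2b +186.335ms=1/2b
9) 2981.366ms=8b +559.006ms=3/2b
10) 3540.373ms=19/2b +279.503ms=3/4b
11) 3819.876ms=41/4b +279.503ms=3/4b
12) 4099.379ms=11b +53.239ms=1/7b
13) 4152.618ms=78/7b +53.239ms=1/7b
14) 4205.856ms=79/7b +53.239ms=1/7b
15) 4259.095ms=80/7b +53.239ms=1/7b
16) 4312.334ms=81/7b +53.239ms=1/7b
17) 4365.572ms=82/7b +53.239ms=1/7b
18) 4418.811ms=83/7b +53.239ms=1/7b
Σ=12b of 12 (161bpm 4/4) — PASS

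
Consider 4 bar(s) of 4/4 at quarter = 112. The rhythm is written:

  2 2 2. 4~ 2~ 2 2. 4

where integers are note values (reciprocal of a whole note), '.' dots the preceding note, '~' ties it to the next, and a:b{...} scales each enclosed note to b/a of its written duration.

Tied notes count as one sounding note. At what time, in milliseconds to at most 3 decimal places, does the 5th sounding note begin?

note 5 onset = 12b = 6428.571ms

1. 0.0ms @ 0 + 1071.429ms (2)
2. 1071.429ms @ 2 + 1071.429ms (2)
3. 2142.857ms @ 4 + 1607.143ms (3)
4. 3750.0ms @ 7 + 2678.571ms (5)
5. 6428.571ms @ 12 + 1607.143ms (3)
6. 8035.714ms @ 15 + 535.714ms (1)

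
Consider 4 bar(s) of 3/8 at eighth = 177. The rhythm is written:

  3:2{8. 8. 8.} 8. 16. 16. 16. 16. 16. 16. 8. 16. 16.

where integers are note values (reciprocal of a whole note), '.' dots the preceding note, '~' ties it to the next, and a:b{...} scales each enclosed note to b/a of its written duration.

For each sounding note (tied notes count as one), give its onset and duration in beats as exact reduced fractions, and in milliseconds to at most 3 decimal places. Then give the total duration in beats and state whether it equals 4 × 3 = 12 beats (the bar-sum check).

1) 0.0ms=0b +338.983ms=1b
2) 338.983ms=1b +338.983ms=1b
3) 677.966ms=2b +338.983ms=1b
4) 1016.949ms=3b +508.475ms=3/2b
5) 1525.424ms=9/2b +254.237ms=3/4b
6) 1779.661ms=21/4b +254.237ms=3/4b
7) 2033.898ms=6b +254.237ms=3/4b
8) 2288.136ms=27/4b +254.237ms=3/4b
9) 2542.373ms=15/2b +254.237ms=3/4b
10) 2796.61ms=33/4b +254.237ms=3/4b
11) 3050.847ms=9b +508.475ms=3/2b
12) 3559.322ms=21/2b +254.237ms=3/4b
13) 3813.559ms=45/4b +254.237ms=3/4b
Σ=12b of 12 (177bpm 3/8) — PASS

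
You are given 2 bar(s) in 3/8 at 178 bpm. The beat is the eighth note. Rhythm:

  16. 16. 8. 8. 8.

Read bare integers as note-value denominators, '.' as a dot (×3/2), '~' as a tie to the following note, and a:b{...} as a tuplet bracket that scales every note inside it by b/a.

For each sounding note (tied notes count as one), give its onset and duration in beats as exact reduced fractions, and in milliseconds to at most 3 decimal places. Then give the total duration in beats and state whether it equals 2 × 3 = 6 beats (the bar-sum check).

1) 0.0ms=0b +252.809ms=3/4b
2) 252.809ms=3/4b +252.809ms=3/4b
3) 505.618ms=3/2b +505.618ms=3/2b
4) 1011.236ms=3b +505.618ms=3/2b
5) 1516.854ms=9/2b +505.618ms=3/2b
Σ=6b of 6 (178bpm 3/8) — PASS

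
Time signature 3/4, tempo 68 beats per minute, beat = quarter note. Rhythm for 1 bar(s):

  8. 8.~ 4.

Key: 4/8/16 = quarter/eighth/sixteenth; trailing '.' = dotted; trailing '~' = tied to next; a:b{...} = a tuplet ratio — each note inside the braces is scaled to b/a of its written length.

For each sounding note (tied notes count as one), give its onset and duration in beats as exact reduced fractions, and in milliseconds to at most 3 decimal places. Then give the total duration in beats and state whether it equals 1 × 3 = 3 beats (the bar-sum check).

1) 0.0ms=0b +661.765ms=3/4b
2) 661.765ms=3/4b +1985.294ms=9/4b
Σ=3b of 3 (68bpm 3/4) — PASS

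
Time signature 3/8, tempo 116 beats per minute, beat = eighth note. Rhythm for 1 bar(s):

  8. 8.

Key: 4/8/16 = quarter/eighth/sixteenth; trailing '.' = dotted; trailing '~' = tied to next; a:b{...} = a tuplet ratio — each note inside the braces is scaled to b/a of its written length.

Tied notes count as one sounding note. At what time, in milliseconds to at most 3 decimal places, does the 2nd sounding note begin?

note 2 onset = 3/2b = 775.862ms

1. 0.0ms @ 0 + 775.862ms (3/2)
2. 775.862ms @ 3/2 + 775.862ms (3/2)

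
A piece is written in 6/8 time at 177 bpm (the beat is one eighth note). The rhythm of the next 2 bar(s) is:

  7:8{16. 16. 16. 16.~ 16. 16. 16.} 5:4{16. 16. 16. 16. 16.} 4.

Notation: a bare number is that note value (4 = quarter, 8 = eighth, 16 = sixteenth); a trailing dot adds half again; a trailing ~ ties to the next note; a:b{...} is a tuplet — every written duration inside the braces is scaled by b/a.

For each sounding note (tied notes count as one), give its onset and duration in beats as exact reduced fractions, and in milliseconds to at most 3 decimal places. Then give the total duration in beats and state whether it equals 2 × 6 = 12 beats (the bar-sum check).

1) 0.0ms=0b +290.557ms=6/7b
2) 290.557ms=6/7b +290.557ms=6/7b
3) 581.114ms=12/7b +290.557ms=6/7b
4) 871.671ms=18/7b +581.114ms=12/7b
5) 1452.785ms=30/7b +290.557ms=6/7b
6) 1743.341ms=36/7b +290.557ms=6/7b
7) 2033.898ms=6b +203.39ms=3/5b
8) 2237.288ms=33/5b +203.39ms=3/5b
9) 2440.678ms=36/5b +203.39ms=3/5b
10) 2644.068ms=39/5b +203.39ms=3/5b
11) 2847.458ms=42/5b +203.39ms=3/5b
12) 3050.847ms=9b +1016.949ms=3b
Σ=12b of 12 (177bpm 6/8) — PASS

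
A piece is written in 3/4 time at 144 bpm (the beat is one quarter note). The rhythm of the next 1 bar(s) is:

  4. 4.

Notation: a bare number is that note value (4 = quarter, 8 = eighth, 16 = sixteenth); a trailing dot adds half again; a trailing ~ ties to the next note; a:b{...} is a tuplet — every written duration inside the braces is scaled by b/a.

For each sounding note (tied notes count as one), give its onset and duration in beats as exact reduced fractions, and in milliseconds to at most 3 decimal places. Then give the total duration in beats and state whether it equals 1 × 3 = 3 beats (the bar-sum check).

1) 0.0ms=0b +625.0ms=3/2b
2) 625.0ms=3/2b +625.0ms=3/2b
Σ=3b of 3 (144bpm 3/4) — PASS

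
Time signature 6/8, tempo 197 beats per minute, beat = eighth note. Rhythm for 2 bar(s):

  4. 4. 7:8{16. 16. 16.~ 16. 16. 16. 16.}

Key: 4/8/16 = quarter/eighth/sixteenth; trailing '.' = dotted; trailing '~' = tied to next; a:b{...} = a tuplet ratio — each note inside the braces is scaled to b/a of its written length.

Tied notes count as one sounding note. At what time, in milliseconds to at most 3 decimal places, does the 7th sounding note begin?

note 7 onset = 72/7b = 3132.705ms

1. 0.0ms @ 0 + 913.706ms (3)
2. 913.706ms @ 3 + 913.706ms (3)
3. 1827.411ms @ 6 + 261.059ms (6/7)
4. 2088.47ms @ 48/7 + 261.059ms (6/7)
5. 2349.529ms @ 54/7 + 522.117ms (12/7)
6. 2871.646ms @ 66/7 + 261.059ms (6/7)
7. 3132.705ms @ 72/7 + 261.059ms (6/7)
8. 3393.764ms @ 78/7 + 261.059ms (6/7)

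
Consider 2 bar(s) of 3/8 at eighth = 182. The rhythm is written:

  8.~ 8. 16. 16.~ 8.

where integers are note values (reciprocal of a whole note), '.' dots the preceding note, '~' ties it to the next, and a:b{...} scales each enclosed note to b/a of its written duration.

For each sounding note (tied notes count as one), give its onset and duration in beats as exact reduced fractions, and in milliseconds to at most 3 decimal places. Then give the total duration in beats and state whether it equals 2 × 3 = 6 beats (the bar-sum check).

1) 0.0ms=0b +989.011ms=3b
2) 989.011ms=3b +247.253ms=3/4b
3) 1236.264ms=15/4b +741.758ms=9/4b
Σ=6b of 6 (182bpm 3/8) — PASS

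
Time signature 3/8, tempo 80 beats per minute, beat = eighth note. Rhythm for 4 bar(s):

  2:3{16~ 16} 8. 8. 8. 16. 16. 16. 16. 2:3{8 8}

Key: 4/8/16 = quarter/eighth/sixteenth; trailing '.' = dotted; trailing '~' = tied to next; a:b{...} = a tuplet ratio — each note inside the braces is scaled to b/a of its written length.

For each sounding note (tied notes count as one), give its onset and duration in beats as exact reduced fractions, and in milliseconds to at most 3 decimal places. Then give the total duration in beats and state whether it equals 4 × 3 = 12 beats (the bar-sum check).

1) 0.0ms=0b +1125.0ms=3/2b
2) 1125.0ms=3/2b +1125.0ms=3/2b
3) 2250.0ms=3b +1125.0ms=3/2b
4) 3375.0ms=9/2b +1125.0ms=3/2b
5) 4500.0ms=6b +562.5ms=3/4b
6) 5062.5ms=27/4b +562.5ms=3/4b
7) 5625.0ms=15/2b +562.5ms=3/4b
8) 6187.5ms=33/4b +562.5ms=3/4b
9) 6750.0ms=9b +1125.0ms=3/2b
10) 7875.0ms=21/2b +1125.0ms=3/2b
Σ=12b of 12 (80bpm 3/8) — PASS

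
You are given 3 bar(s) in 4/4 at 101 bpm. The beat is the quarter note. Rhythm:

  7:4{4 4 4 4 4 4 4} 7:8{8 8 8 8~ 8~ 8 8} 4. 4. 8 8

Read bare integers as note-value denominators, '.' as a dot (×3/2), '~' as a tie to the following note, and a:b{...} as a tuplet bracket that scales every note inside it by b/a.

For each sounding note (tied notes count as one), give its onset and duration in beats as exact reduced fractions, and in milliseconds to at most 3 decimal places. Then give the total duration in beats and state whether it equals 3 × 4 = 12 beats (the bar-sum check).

1) 0.0ms=0b +339.463ms=4/7b
2) 339.463ms=4/7b +339.463ms=4/7b
3) 678.925ms=8/7b +339.463ms=4/7b
4) 1018.388ms=12/7b +339.463ms=4/7b
5) 1357.85ms=16/7b +339.463ms=4/7b
6) 1697.313ms=20/7b +339.463ms=4/7b
7) 2036.775ms=24/7b +339.463ms=4/7b
8) 2376.238ms=4b +339.463ms=4/7b
9) 2715.7ms=32/7b +339.463ms=4/7b
10) 3055.163ms=36/7b +339.463ms=4/7b
11) 3394.625ms=40/7b +1018.388ms=12/7b
12) 4413.013ms=52/7b +339.463ms=4/7b
13) 4752.475ms=8b +891.089ms=3/2b
14) 5643.564ms=19/2b +891.089ms=3/2b
15) 6534.653ms=11b +297.03ms=1/2b
16) 6831.683ms=23/2b +297.03ms=1/2b
Σ=12b of 12 (101bpm 4/4) — PASS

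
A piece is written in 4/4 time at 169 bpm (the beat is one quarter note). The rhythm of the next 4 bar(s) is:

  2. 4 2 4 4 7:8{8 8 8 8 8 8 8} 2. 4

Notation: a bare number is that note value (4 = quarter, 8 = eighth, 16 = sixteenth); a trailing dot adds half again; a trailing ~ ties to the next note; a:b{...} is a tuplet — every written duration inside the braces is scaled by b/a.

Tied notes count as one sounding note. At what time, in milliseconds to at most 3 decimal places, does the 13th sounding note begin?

note 13 onset = 12b = 4260.355ms

1. 0.0ms @ 0 + 1065.089ms (3)
2. 1065.089ms @ 3 + 355.03ms (1)
3. 1420.118ms @ 4 + 710.059ms (2)
4. 2130.178ms @ 6 + 355.03ms (1)
5. 2485.207ms @ 7 + 355.03ms (1)
6. 2840.237ms @ 8 + 202.874ms (4/7)
7. 3043.111ms @ 60/7 + 202.874ms (4/7)
8. 3245.985ms @ 64/7 + 202.874ms (4/7)
9. 3448.859ms @ 68/7 + 202.874ms (4/7)
10. 3651.733ms @ 72/7 + 202.874ms (4/7)
11. 3854.607ms @ 76/7 + 202.874ms (4/7)
12. 4057.481ms @ 80/7 + 202.874ms (4/7)
13. 4260.355ms @ 12 + 1065.089ms (3)
14. 5325.444ms @ 15 + 355.03ms (1)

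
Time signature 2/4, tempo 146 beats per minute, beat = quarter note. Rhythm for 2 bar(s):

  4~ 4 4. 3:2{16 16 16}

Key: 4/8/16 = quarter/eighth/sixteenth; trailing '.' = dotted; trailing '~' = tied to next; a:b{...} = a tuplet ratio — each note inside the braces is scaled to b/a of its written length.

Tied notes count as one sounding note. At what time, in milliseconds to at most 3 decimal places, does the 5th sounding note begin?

1. 0.0ms @ 0 + 821.918ms (2)
2. 821.918ms @ 2 + 616.438ms (3/2)
3. 1438.356ms @ 7/2 + 68.493ms (1/6)
4. 1506.849ms @ 11/3 + 68.493ms (1/6)
5. 1575.342ms @ 23/6 + 68.493ms (1/6)

note 5 onset = 23/6b = 1575.342ms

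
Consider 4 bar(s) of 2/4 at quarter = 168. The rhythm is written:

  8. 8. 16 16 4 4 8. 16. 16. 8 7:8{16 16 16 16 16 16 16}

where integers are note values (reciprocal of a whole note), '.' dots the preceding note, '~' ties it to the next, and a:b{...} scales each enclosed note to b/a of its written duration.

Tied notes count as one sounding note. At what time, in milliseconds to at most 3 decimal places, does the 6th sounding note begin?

1. 0.0ms @ 0 + 267.857ms (3/4)
2. 267.857ms @ 3/4 + 267.857ms (3/4)
3. 535.714ms @ 3/2 + 89.286ms (1/4)
4. 625.0ms @ 7/4 + 89.286ms (1/4)
5. 714.286ms @ 2 + 357.143ms (1)
6. 1071.429ms @ 3 + 357.143ms (1)
7. 1428.571ms @ 4 + 267.857ms (3/4)
8. 1696.429ms @ 19/4 + 133.929ms (3/8)
9. 1830.357ms @ 41/8 + 133.929ms (3/8)
10. 1964.286ms @ 11/2 + 178.571ms (1/2)
11. 2142.857ms @ 6 + 102.041ms (2/7)
12. 2244.898ms @ 44/7 + 102.041ms (2/7)
13. 2346.939ms @ 46/7 + 102.041ms (2/7)
14. 2448.98ms @ 48/7 + 102.041ms (2/7)
15. 2551.02ms @ 50/7 + 102.041ms (2/7)
16. 2653.061ms @ 52/7 + 102.041ms (2/7)
17. 2755.102ms @ 54/7 + 102.041ms (2/7)

note 6 onset = 3b = 1071.429ms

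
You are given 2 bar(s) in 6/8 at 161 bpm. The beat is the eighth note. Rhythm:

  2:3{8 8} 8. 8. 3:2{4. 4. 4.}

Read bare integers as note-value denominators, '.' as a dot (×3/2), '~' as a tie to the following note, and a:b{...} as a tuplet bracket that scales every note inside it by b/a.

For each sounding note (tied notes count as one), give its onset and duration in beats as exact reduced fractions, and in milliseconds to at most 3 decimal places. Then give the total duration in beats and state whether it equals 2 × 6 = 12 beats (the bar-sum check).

1) 0.0ms=0b +559.006ms=3/2b
2) 559.006ms=3/2b +559.006ms=3/2b
3) 1118.012ms=3b +559.006ms=3/2b
4) 1677.019ms=9/2b +559.006ms=3/2b
5) 2236.025ms=6b +745.342ms=2b
6) 2981.366ms=8b +745.342ms=2b
7) 3726.708ms=10b +745.342ms=2b
Σ=12b of 12 (161bpm 6/8) — PASS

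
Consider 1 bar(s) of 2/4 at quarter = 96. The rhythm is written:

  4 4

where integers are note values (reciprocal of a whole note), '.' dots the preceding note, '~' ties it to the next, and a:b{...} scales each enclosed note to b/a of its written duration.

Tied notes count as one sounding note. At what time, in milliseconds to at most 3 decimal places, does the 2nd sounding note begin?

note 2 onset = 1b = 625.0ms

1. 0.0ms @ 0 + 625.0ms (1)
2. 625.0ms @ 1 + 625.0ms (1)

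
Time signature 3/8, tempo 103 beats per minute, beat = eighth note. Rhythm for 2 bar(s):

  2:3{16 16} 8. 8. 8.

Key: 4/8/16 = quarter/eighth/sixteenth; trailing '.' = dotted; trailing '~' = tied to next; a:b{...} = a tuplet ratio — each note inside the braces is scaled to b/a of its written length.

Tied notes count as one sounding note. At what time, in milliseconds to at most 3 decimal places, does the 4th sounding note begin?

note 4 onset = 3b = 1747.573ms

1. 0.0ms @ 0 + 436.893ms (3/4)
2. 436.893ms @ 3/4 + 436.893ms (3/4)
3. 873.786ms @ 3/2 + 873.786ms (3/2)
4. 1747.573ms @ 3 + 873.786ms (3/2)
5. 2621.359ms @ 9/2 + 873.786ms (3/2)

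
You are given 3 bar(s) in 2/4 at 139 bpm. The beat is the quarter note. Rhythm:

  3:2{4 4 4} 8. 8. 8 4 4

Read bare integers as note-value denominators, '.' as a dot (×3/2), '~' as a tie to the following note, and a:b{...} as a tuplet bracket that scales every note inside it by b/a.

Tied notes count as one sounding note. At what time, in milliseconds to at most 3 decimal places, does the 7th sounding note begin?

note 7 onset = 4b = 1726.619ms

1. 0.0ms @ 0 + 287.77ms (2/3)
2. 287.77ms @ 2/3 + 287.77ms (2/3)
3. 575.54ms @ 4/3 + 287.77ms (2/3)
4. 863.309ms @ 2 + 323.741ms (3/4)
5. 1187.05ms @ 11/4 + 323.741ms (3/4)
6. 1510.791ms @ 7/2 + 215.827ms (1/2)
7. 1726.619ms @ 4 + 431.655ms (1)
8. 2158.273ms @ 5 + 431.655ms (1)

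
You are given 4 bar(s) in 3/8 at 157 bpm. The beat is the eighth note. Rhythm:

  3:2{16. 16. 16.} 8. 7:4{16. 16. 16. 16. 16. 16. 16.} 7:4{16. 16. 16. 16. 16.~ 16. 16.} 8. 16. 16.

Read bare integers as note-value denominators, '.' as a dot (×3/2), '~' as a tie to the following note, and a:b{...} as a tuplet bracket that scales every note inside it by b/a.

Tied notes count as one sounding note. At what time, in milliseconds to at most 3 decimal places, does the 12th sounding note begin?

1. 0.0ms @ 0 + 191.083ms (1/2)
2. 191.083ms @ 1/2 + 191.083ms (1/2)
3. 382.166ms @ 1 + 191.083ms (1/2)
4. 573.248ms @ 3/2 + 573.248ms (3/2)
5. 1146.497ms @ 3 + 163.785ms (3/7)
6. 1310.282ms @ 24/7 + 163.785ms (3/7)
7. 1474.067ms @ 27/7 + 163.785ms (3/7)
8. 1637.853ms @ 30/7 + 163.785ms (3/7)
9. 1801.638ms @ 33/7 + 163.785ms (3/7)
10. 1965.423ms @ 36/7 + 163.785ms (3/7)
11. 2129.208ms @ 39/7 + 163.785ms (3/7)
12. 2292.994ms @ 6 + 163.785ms (3/7)
13. 2456.779ms @ 45/7 + 163.785ms (3/7)
14. 2620.564ms @ 48/7 + 163.785ms (3/7)
15. 2784.349ms @ 51/7 + 163.785ms (3/7)
16. 2948.135ms @ 54/7 + 327.571ms (6/7)
17. 3275.705ms @ 60/7 + 163.785ms (3/7)
18. 3439.49ms @ 9 + 573.248ms (3/2)
19. 4012.739ms @ 21/2 + 286.624ms (3/4)
20. 4299.363ms @ 45/4 + 286.624ms (3/4)

note 12 onset = 6b = 2292.994ms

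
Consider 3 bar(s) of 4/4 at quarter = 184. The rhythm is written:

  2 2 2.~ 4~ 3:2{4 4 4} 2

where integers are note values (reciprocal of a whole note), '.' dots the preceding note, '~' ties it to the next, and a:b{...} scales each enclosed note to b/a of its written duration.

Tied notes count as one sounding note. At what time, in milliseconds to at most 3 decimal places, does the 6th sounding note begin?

note 6 onset = 10b = 3260.87ms

1. 0.0ms @ 0 + 652.174ms (2)
2. 652.174ms @ 2 + 652.174ms (2)
3. 1304.348ms @ 4 + 1521.739ms (14/3)
4. 2826.087ms @ 26/3 + 217.391ms (2/3)
5. 3043.478ms @ 28/3 + 217.391ms (2/3)
6. 3260.87ms @ 10 + 652.174ms (2)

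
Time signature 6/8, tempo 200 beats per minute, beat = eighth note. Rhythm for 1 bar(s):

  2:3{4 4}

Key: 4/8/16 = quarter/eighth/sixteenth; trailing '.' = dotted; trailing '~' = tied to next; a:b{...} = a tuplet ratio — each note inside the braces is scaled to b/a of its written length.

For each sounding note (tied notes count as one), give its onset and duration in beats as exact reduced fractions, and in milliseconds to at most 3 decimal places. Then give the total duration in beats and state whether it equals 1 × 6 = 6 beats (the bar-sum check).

1) 0.0ms=0b +900.0ms=3b
2) 900.0ms=3b +900.0ms=3b
Σ=6b of 6 (200bpm 6/8) — PASS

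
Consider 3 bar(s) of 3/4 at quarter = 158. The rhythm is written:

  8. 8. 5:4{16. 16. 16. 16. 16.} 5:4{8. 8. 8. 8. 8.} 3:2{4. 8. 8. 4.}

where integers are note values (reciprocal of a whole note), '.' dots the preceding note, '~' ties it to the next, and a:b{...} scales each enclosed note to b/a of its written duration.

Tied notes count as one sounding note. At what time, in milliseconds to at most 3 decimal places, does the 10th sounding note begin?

note 10 onset = 21/5b = 1594.937ms

1. 0.0ms @ 0 + 284.81ms (3/4)
2. 284.81ms @ 3/4 + 284.81ms (3/4)
3. 569.62ms @ 3/2 + 113.924ms (3/10)
4. 683.544ms @ 9/5 + 113.924ms (3/10)
5. 797.468ms @ 21/10 + 113.924ms (3/10)
6. 911.392ms @ 12/5 + 113.924ms (3/10)
7. 1025.316ms @ 27/10 + 113.924ms (3/10)
8. 1139.241ms @ 3 + 227.848ms (3/5)
9. 1367.089ms @ 18/5 + 227.848ms (3/5)
10. 1594.937ms @ 21/5 + 227.848ms (3/5)
11. 1822.785ms @ 24/5 + 227.848ms (3/5)
12. 2050.633ms @ 27/5 + 227.848ms (3/5)
13. 2278.481ms @ 6 + 379.747ms (1)
14. 2658.228ms @ 7 + 189.873ms (1/2)
15. 2848.101ms @ 15/2 + 189.873ms (1/2)
16. 3037.975ms @ 8 + 379.747ms (1)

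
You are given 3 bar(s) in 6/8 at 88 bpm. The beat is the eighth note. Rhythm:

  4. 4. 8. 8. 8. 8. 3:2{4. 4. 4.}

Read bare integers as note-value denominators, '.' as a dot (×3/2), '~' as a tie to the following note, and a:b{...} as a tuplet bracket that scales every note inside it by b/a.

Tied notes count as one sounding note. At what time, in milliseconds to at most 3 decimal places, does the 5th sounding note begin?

note 5 onset = 9b = 6136.364ms

1. 0.0ms @ 0 + 2045.455ms (3)
2. 2045.455ms @ 3 + 2045.455ms (3)
3. 4090.909ms @ 6 + 1022.727ms (3/2)
4. 5113.636ms @ 15/2 + 1022.727ms (3/2)
5. 6136.364ms @ 9 + 1022.727ms (3/2)
6. 7159.091ms @ 21/2 + 1022.727ms (3/2)
7. 8181.818ms @ 12 + 1363.636ms (2)
8. 9545.455ms @ 14 + 1363.636ms (2)
9. 10909.091ms @ 16 + 1363.636ms (2)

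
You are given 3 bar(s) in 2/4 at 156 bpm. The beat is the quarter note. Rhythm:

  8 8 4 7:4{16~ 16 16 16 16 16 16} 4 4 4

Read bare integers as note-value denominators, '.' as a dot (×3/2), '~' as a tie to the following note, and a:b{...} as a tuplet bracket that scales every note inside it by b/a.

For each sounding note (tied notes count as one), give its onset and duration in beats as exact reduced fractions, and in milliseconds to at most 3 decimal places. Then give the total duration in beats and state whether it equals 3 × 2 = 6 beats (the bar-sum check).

1) 0.0ms=0b +192.308ms=1/2b
2) 192.308ms=1/2b +192.308ms=1/2b
3) 384.615ms=1b +384.615ms=1b
4) 769.231ms=2b +109.89ms=2/7b
5) 879.121ms=16/7b +54.945ms=1/7b
6) 934.066ms=17/7b +54.945ms=1/7b
7) 989.011ms=18/7b +54.945ms=1/7b
8) 1043.956ms=19/7b +54.945ms=1/7b
9) 1098.901ms=20/7b +54.945ms=1/7b
10) 1153.846ms=3b +384.615ms=1b
11) 1538.462ms=4b +384.615ms=1b
12) 1923.077ms=5b +384.615ms=1b
Σ=6b of 6 (156bpm 2/4) — PASS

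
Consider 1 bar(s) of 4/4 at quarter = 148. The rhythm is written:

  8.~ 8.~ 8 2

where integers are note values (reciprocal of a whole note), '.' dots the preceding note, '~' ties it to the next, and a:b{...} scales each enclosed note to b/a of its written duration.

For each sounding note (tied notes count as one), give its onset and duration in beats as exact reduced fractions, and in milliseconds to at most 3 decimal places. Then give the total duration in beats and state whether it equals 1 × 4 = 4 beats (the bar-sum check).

1) 0.0ms=0b +810.811ms=2b
2) 810.811ms=2b +810.811ms=2b
Σ=4b of 4 (148bpm 4/4) — PASS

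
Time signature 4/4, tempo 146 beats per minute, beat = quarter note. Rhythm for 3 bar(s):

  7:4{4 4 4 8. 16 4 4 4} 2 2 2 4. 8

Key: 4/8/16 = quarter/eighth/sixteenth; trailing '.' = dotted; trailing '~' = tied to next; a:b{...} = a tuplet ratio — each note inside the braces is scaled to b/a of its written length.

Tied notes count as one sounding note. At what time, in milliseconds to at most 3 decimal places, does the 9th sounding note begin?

1. 0.0ms @ 0 + 234.834ms (4/7)
2. 234.834ms @ 4/7 + 234.834ms (4/7)
3. 469.667ms @ 8/7 + 234.834ms (4/7)
4. 704.501ms @ 12/7 + 176.125ms (3/7)
5. 880.626ms @ 15/7 + 58.708ms (1/7)
6. 939.335ms @ 16/7 + 234.834ms (4/7)
7. 1174.168ms @ 20/7 + 234.834ms (4/7)
8. 1409.002ms @ 24/7 + 234.834ms (4/7)
9. 1643.836ms @ 4 + 821.918ms (2)
10. 2465.753ms @ 6 + 821.918ms (2)
11. 3287.671ms @ 8 + 821.918ms (2)
12. 4109.589ms @ 10 + 616.438ms (3/2)
13. 4726.027ms @ 23/2 + 205.479ms (1/2)

note 9 onset = 4b = 1643.836ms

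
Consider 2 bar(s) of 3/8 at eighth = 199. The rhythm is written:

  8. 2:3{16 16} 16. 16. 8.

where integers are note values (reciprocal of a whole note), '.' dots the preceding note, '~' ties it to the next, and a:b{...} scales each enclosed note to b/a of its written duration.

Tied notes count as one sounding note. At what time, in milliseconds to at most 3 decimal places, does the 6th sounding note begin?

1. 0.0ms @ 0 + 452.261ms (3/2)
2. 452.261ms @ 3/2 + 226.131ms (3/4)
3. 678.392ms @ 9/4 + 226.131ms (3/4)
4. 904.523ms @ 3 + 226.131ms (3/4)
5. 1130.653ms @ 15/4 + 226.131ms (3/4)
6. 1356.784ms @ 9/2 + 452.261ms (3/2)

note 6 onset = 9/2b = 1356.784ms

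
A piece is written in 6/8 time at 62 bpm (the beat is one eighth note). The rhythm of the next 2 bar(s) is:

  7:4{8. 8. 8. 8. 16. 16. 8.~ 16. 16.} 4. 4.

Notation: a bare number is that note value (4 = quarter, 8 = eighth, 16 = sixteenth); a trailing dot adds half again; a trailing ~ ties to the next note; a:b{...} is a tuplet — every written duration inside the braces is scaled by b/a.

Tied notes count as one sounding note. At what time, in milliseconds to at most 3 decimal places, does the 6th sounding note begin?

1. 0.0ms @ 0 + 829.493ms (6/7)
2. 829.493ms @ 6/7 + 829.493ms (6/7)
3. 1658.986ms @ 12/7 + 829.493ms (6/7)
4. 2488.479ms @ 18/7 + 829.493ms (6/7)
5. 3317.972ms @ 24/7 + 414.747ms (3/7)
6. 3732.719ms @ 27/7 + 414.747ms (3/7)
7. 4147.465ms @ 30/7 + 1244.24ms (9/7)
8. 5391.705ms @ 39/7 + 414.747ms (3/7)
9. 5806.452ms @ 6 + 2903.226ms (3)
10. 8709.677ms @ 9 + 2903.226ms (3)

note 6 onset = 27/7b = 3732.719ms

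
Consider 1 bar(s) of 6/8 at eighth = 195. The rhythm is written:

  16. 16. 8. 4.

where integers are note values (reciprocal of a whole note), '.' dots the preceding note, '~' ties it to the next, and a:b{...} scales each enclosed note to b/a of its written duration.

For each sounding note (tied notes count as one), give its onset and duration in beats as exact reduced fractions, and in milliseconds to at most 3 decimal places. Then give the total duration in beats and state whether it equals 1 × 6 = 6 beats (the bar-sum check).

1) 0.0ms=0b +230.769ms=3/4b
2) 230.769ms=3/4b +230.769ms=3/4b
3) 461.538ms=3/2b +461.538ms=3/2b
4) 923.077ms=3b +923.077ms=3b
Σ=6b of 6 (195bpm 6/8) — PASS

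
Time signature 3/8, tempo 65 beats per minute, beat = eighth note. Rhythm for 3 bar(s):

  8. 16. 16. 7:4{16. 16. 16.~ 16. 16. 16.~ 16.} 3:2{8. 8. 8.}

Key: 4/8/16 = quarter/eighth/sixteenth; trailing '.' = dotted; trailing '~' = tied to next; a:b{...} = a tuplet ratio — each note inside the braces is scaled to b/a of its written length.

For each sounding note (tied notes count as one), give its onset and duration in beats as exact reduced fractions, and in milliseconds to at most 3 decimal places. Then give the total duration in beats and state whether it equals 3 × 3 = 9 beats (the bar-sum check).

1) 0.0ms=0b +1384.615ms=3/2b
2) 1384.615ms=3/2b +692.308ms=3/4b
3) 2076.923ms=9/4b +692.308ms=3/4b
4) 2769.231ms=3b +395.604ms=3/7b
5) 3164.835ms=24/7b +395.604ms=3/7b
6) 3560.44ms=27/7b +791.209ms=6/7b
7) 4351.648ms=33/7b +395.604ms=3/7b
8) 4747.253ms=36/7b +791.209ms=6/7b
9) 5538.462ms=6b +923.077ms=1b
10) 6461.538ms=7b +923.077ms=1b
11) 7384.615ms=8b +923.077ms=1b
Σ=9b of 9 (65bpm 3/8) — PASS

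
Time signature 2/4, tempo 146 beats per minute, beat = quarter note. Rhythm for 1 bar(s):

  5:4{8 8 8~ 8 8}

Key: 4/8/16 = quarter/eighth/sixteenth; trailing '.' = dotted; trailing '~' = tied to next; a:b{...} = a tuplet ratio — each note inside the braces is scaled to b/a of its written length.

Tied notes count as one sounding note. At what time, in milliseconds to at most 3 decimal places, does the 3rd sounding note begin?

1. 0.0ms @ 0 + 164.384ms (2/5)
2. 164.384ms @ 2/5 + 164.384ms (2/5)
3. 328.767ms @ 4/5 + 328.767ms (4/5)
4. 657.534ms @ 8/5 + 164.384ms (2/5)

note 3 onset = 4/5b = 328.767ms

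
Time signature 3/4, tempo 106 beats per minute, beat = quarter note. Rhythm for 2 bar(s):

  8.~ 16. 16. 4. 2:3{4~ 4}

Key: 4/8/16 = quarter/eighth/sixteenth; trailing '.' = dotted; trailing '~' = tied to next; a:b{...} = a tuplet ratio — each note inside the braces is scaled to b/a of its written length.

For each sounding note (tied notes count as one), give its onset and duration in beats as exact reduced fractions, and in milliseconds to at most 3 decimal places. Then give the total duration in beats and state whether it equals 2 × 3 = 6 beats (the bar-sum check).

1) 0.0ms=0b +636.792ms=9/8b
2) 636.792ms=9/8b +212.264ms=3/8b
3) 849.057ms=3/2b +849.057ms=3/2b
4) 1698.113ms=3b +1698.113ms=3b
Σ=6b of 6 (106bpm 3/4) — PASS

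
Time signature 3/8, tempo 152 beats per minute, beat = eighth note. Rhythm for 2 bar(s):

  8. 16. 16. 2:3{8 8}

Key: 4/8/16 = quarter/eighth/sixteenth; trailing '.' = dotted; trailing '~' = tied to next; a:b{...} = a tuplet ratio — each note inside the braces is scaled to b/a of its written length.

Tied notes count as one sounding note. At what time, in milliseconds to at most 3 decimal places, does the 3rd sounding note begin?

note 3 onset = 9/4b = 888.158ms

1. 0.0ms @ 0 + 592.105ms (3/2)
2. 592.105ms @ 3/2 + 296.053ms (3/4)
3. 888.158ms @ 9/4 + 296.053ms (3/4)
4. 1184.211ms @ 3 + 592.105ms (3/2)
5. 1776.316ms @ 9/2 + 592.105ms (3/2)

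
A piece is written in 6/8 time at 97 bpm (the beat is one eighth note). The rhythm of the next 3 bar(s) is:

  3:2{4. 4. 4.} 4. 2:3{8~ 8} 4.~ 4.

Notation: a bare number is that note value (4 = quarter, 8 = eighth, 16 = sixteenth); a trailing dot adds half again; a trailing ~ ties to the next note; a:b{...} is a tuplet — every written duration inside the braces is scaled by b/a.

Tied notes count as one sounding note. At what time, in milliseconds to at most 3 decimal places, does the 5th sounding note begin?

1. 0.0ms @ 0 + 1237.113ms (2)
2. 1237.113ms @ 2 + 1237.113ms (2)
3. 2474.227ms @ 4 + 1237.113ms (2)
4. 3711.34ms @ 6 + 1855.67ms (3)
5. 5567.01ms @ 9 + 1855.67ms (3)
6. 7422.68ms @ 12 + 3711.34ms (6)

note 5 onset = 9b = 5567.01ms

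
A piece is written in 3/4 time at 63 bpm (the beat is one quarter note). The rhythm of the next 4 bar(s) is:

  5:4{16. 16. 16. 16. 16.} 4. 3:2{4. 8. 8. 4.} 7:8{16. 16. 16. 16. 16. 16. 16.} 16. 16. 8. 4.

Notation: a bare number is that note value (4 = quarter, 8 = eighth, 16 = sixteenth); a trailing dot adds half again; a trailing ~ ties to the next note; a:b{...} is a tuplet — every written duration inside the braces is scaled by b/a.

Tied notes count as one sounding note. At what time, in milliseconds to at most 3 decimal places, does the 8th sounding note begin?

1. 0.0ms @ 0 + 285.714ms (3/10)
2. 285.714ms @ 3/10 + 285.714ms (3/10)
3. 571.429ms @ 3/5 + 285.714ms (3/10)
4. 857.143ms @ 9/10 + 285.714ms (3/10)
5. 1142.857ms @ 6/5 + 285.714ms (3/10)
6. 1428.571ms @ 3/2 + 1428.571ms (3/2)
7. 2857.143ms @ 3 + 952.381ms (1)
8. 3809.524ms @ 4 + 476.19ms (1/2)
9. 4285.714ms @ 9/2 + 476.19ms (1/2)
10. 4761.905ms @ 5 + 952.381ms (1)
11. 5714.286ms @ 6 + 408.163ms (3/7)
12. 6122.449ms @ 45/7 + 408.163ms (3/7)
13. 6530.612ms @ 48/7 + 408.163ms (3/7)
14. 6938.776ms @ 51/7 + 408.163ms (3/7)
15. 7346.939ms @ 54/7 + 408.163ms (3/7)
16. 7755.102ms @ 57/7 + 408.163ms (3/7)
17. 8163.265ms @ 60/7 + 408.163ms (3/7)
18. 8571.429ms @ 9 + 357.143ms (3/8)
19. 8928.571ms @ 75/8 + 357.143ms (3/8)
20. 9285.714ms @ 39/4 + 714.286ms (3/4)
21. 10000.0ms @ 21/2 + 1428.571ms (3/2)

note 8 onset = 4b = 3809.524ms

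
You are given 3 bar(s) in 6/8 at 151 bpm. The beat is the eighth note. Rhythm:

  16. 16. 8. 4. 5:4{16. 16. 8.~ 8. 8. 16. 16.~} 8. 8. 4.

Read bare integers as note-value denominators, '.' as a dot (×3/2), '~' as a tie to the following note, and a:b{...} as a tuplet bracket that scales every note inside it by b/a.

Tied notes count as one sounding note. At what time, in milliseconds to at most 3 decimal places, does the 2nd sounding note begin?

1. 0.0ms @ 0 + 298.013ms (3/4)
2. 298.013ms @ 3/4 + 298.013ms (3/4)
3. 596.026ms @ 3/2 + 596.026ms (3/2)
4. 1192.053ms @ 3 + 1192.053ms (3)
5. 2384.106ms @ 6 + 238.411ms (3/5)
6. 2622.517ms @ 33/5 + 238.411ms (3/5)
7. 2860.927ms @ 36/5 + 953.642ms (12/5)
8. 3814.57ms @ 48/5 + 476.821ms (6/5)
9. 4291.391ms @ 54/5 + 238.411ms (3/5)
10. 4529.801ms @ 57/5 + 834.437ms (21/10)
11. 5364.238ms @ 27/2 + 596.026ms (3/2)
12. 5960.265ms @ 15 + 1192.053ms (3)

note 2 onset = 3/4b = 298.013ms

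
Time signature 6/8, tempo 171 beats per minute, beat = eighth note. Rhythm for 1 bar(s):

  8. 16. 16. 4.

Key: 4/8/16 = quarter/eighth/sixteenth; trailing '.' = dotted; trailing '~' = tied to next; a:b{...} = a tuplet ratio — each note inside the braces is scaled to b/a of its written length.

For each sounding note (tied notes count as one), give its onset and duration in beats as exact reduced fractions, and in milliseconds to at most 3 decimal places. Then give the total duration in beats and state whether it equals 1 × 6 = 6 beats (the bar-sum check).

1) 0.0ms=0b +526.316ms=3/2b
2) 526.316ms=3/2b +263.158ms=3/4b
3) 789.474ms=9/4b +263.158ms=3/4b
4) 1052.632ms=3b +1052.632ms=3b
Σ=6b of 6 (171bpm 6/8) — PASS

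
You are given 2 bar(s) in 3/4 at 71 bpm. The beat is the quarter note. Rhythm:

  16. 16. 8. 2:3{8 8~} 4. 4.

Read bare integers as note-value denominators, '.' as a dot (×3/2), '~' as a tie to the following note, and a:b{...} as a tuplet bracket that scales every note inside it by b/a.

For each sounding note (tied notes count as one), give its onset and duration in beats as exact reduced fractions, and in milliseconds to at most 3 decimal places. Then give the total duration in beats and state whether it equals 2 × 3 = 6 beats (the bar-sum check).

1) 0.0ms=0b +316.901ms=3/8b
2) 316.901ms=3/8b +316.901ms=3/8b
3) 633.803ms=3/4b +633.803ms=3/4b
4) 1267.606ms=3/2b +633.803ms=3/4b
5) 1901.408ms=9/4b +1901.408ms=9/4b
6) 3802.817ms=9/2b +1267.606ms=3/2b
Σ=6b of 6 (71bpm 3/4) — PASS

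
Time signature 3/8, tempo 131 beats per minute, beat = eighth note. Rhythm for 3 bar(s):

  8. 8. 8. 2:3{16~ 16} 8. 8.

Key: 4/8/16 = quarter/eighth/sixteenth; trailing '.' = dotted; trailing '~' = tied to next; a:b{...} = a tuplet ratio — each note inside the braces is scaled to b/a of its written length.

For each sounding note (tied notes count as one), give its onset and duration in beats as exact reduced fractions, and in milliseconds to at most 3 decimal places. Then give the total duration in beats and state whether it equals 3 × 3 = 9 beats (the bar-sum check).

1) 0.0ms=0b +687.023ms=3/2b
2) 687.023ms=3/2b +687.023ms=3/2b
3) 1374.046ms=3b +687.023ms=3/2b
4) 2061.069ms=9/2b +687.023ms=3/2b
5) 2748.092ms=6b +687.023ms=3/2b
6) 3435.115ms=15/2b +687.023ms=3/2b
Σ=9b of 9 (131bpm 3/8) — PASS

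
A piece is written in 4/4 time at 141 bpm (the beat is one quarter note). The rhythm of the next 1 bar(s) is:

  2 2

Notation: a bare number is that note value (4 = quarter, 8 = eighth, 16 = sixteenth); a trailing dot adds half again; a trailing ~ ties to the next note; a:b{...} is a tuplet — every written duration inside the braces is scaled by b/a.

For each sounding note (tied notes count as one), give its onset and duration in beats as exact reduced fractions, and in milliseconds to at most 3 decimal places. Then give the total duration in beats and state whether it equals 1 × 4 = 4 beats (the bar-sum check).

1) 0.0ms=0b +851.064ms=2b
2) 851.064ms=2b +851.064ms=2b
Σ=4b of 4 (141bpm 4/4) — PASS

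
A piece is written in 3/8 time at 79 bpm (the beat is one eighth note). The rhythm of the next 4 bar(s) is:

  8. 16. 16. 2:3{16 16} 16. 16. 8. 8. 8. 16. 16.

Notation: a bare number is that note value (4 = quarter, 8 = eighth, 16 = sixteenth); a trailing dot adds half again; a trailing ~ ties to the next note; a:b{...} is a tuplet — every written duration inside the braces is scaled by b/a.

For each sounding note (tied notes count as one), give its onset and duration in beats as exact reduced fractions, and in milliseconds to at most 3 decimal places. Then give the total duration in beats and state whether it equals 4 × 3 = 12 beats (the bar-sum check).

1) 0.0ms=0b +1139.241ms=3/2b
2) 1139.241ms=3/2b +569.62ms=3/4b
3) 1708.861ms=9/4b +569.62ms=3/4b
4) 2278.481ms=3b +569.62ms=3/4b
5) 2848.101ms=15/4b +569.62ms=3/4b
6) 3417.722ms=9/2b +569.62ms=3/4b
7) 3987.342ms=21/4b +569.62ms=3/4b
8) 4556.962ms=6b +1139.241ms=3/2b
9) 5696.203ms=15/2b +1139.241ms=3/2b
10) 6835.443ms=9b +1139.241ms=3/2b
11) 7974.684ms=21/2b +569.62ms=3/4b
12) 8544.304ms=45/4b +569.62ms=3/4b
Σ=12b of 12 (79bpm 3/8) — PASS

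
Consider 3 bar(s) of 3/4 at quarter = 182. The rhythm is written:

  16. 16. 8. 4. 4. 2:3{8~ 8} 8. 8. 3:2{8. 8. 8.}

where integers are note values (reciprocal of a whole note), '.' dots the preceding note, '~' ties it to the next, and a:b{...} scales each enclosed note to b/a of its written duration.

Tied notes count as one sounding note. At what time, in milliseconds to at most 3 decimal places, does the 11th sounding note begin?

1. 0.0ms @ 0 + 123.626ms (3/8)
2. 123.626ms @ 3/8 + 123.626ms (3/8)
3. 247.253ms @ 3/4 + 247.253ms (3/4)
4. 494.505ms @ 3/2 + 494.505ms (3/2)
5. 989.011ms @ 3 + 494.505ms (3/2)
6. 1483.516ms @ 9/2 + 494.505ms (3/2)
7. 1978.022ms @ 6 + 247.253ms (3/4)
8. 2225.275ms @ 27/4 + 247.253ms (3/4)
9. 2472.527ms @ 15/2 + 164.835ms (1/2)
10. 2637.363ms @ 8 + 164.835ms (1/2)
11. 2802.198ms @ 17/2 + 164.835ms (1/2)

note 11 onset = 17/2b = 2802.198ms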